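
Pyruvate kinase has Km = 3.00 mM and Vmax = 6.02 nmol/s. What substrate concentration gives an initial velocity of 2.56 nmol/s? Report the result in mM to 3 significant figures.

Rearranging v = Vmax[S]/(Km+[S]) gives [S] = Km·v/(Vmax − v).
[S] = 3.00 × 2.56 / (6.02 − 2.56) = 7.680/3.460 = 2.22 mM.

2.22 mM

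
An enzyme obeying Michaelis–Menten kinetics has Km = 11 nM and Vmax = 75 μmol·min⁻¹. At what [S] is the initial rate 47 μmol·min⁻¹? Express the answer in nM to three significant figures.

The required fractional saturation is v/Vmax = 47/75 = 0.6267.
Then [S]/(Km+[S]) = 0.6267 ⇒ [S] = 11 × 0.6267/(1 − 0.6267) = 18.5 nM.

18.5 nM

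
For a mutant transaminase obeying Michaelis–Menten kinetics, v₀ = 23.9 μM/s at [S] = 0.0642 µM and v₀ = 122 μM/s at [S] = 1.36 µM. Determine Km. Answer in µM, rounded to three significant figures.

In reciprocal form, 1/v = (Km/Vmax)·(1/[S]) + 1/Vmax. The two points give (1/[S], 1/v) = (15.58, 0.04184) and (0.7353, 0.008197).
Slope = (0.04184 − 0.008197)/(15.58 − 0.7353) = 0.002267; intercept = 0.04184 − 0.002267×15.58 = 0.006530.
Vmax = 1/intercept = 153 μM/s; Km = slope × Vmax = 0.002267 × 153 = 0.347 µM.

0.347 µM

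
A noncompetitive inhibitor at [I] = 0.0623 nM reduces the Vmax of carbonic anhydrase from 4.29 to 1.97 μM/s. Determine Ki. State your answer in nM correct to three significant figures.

0.0529 nM

Noncompetitive: Vmax,app = Vmax/α with α = 1 + [I]/Ki.
α = Vmax/Vmax,app = 4.29/1.97 = 2.178.
Ki = [I]/(α − 1) = 0.0623/1.178 = 0.0529 nM.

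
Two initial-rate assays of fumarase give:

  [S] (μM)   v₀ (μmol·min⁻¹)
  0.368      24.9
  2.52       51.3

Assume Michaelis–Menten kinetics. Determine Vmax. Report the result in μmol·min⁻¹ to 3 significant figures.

62.7 μmol·min⁻¹

From v = Vmax[S]/(Km+[S]), each point gives Vmax = v(Km+[S])/[S].
Equating: 24.9(Km+0.368)/0.368 = 51.3(Km+2.52)/2.52.
67.66·Km + 24.9 = 20.36·Km + 51.3, so (67.66 − 20.36)·Km = 51.3 − 24.9.
Km = 26.40/47.31 = 0.558 μM; then Vmax = 24.9(0.558+0.368)/0.368 = 62.7 μmol·min⁻¹.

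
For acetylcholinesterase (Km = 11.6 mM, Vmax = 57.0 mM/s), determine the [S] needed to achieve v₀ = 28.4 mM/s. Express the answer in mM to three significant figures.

The required fractional saturation is v/Vmax = 28.4/57.0 = 0.4982.
Then [S]/(Km+[S]) = 0.4982 ⇒ [S] = 11.6 × 0.4982/(1 − 0.4982) = 11.5 mM.

11.5 mM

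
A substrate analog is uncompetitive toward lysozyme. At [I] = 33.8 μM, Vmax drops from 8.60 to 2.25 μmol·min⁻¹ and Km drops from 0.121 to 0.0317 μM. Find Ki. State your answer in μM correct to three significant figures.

Uncompetitive: Vmax,app = Vmax/α (and Km,app = Km/α) with α = 1 + [I]/Ki.
α = Vmax/Vmax,app = 8.60/2.25 = 3.822.
Ki = [I]/(α − 1) = 33.8/2.822 = 12.0 μM.

12.0 μM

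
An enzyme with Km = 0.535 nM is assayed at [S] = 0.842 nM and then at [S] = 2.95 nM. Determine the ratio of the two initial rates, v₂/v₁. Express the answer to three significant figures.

The fractional saturations are [S]/(Km+[S]) = 0.842/1.377 = 0.6115 and 2.95/3.485 = 0.8465.
v₂/v₁ is just their ratio: 0.8465/0.6115 = 1.38.

1.38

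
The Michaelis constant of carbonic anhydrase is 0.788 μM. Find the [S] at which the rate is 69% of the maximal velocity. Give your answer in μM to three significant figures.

1.75 μM

v/Vmax = [S]/(Km+[S]) = 0.69, so [S] = Km·0.69/(1 − 0.69) = 0.788 × 2.226.
[S] = 1.75 μM.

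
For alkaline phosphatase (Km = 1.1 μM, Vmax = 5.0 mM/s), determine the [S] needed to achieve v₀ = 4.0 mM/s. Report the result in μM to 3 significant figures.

Rearranging v = Vmax[S]/(Km+[S]) gives [S] = Km·v/(Vmax − v).
[S] = 1.1 × 4.0 / (5.0 − 4.0) = 4.400/1.000 = 4.40 μM.

4.40 μM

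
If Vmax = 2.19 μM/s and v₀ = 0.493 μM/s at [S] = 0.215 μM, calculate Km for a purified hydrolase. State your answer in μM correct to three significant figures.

0.740 μM

v/Vmax = 0.493/2.19 = 0.2251 = [S]/(Km+[S]).
So Km + [S] = [S]/0.2251 = 0.9551 μM, giving Km = 0.9551 − 0.215 = 0.740 μM.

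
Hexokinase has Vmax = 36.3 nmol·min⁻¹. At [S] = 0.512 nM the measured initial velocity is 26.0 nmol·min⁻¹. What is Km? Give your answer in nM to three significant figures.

0.203 nM

From v = Vmax[S]/(Km+[S]), Km = [S](Vmax − v)/v.
Km = 0.512 × (36.3 − 26.0) / 26.0 = 5.274/26.0 = 0.203 nM.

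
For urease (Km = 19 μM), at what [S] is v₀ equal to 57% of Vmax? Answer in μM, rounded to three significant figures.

v/Vmax = [S]/(Km+[S]) = 0.57, so [S] = Km·0.57/(1 − 0.57) = 19 × 1.326.
[S] = 25.2 μM.

25.2 μM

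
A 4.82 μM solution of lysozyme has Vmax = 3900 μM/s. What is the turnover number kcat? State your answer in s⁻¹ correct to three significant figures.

809 s⁻¹

kcat = Vmax/[E]total = 3900 μM/s / 4.82 μM = 809 s⁻¹.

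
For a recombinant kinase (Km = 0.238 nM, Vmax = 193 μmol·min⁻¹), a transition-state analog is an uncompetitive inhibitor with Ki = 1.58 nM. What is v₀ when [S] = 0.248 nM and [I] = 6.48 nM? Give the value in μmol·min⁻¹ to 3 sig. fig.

31.8 μmol·min⁻¹

With α = 1 + [I]/Ki = 1 + 6.48/1.58 = 5.101, the uncompetitive rate law is v = (Vmax/α)·[S] / (Km/α + [S]).
v = (193/5.101)×0.248 / (0.238/5.101 + 0.248) = 9.383/0.2947 = 31.8 μmol·min⁻¹.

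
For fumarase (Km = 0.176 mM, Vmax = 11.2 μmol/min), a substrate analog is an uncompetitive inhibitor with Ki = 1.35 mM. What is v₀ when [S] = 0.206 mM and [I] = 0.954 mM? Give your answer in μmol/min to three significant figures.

4.37 μmol/min

With α = 1 + [I]/Ki = 1 + 0.954/1.35 = 1.707, the uncompetitive rate law is v = (Vmax/α)·[S] / (Km/α + [S]).
v = (11.2/1.707)×0.206 / (0.176/1.707 + 0.206) = 1.352/0.3091 = 4.37 μmol/min.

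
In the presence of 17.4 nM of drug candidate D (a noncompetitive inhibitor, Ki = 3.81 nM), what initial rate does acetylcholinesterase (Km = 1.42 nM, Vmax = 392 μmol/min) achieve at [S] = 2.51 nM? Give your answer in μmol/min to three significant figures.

α = 1 + [I]/Ki = 1 + 17.4/3.81 = 5.567.
For a noncompetitive inhibitor, Vmax is reduced to Vmax/α while Km is unchanged: Km,app = 1.42 nM, Vmax,app = 70.4 μmol/min.
v = Vmax,app·[S]/(Km,app + [S]) = 70.4 × 2.51/(1.42 + 2.51) = 45.0 μmol/min.

45.0 μmol/min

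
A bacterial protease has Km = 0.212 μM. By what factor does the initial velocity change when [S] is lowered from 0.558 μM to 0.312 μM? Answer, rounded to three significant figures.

The fractional saturations are [S]/(Km+[S]) = 0.558/0.7700 = 0.7247 and 0.312/0.5240 = 0.5954.
v₂/v₁ is just their ratio: 0.5954/0.7247 = 0.822.

0.822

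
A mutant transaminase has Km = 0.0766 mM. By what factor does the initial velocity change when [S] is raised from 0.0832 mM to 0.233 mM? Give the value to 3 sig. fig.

1.45

Since Vmax cancels, v₂/v₁ = [S]₂(Km+[S]₁) / [S]₁(Km+[S]₂).
= 0.233×(0.0766+0.0832) / (0.0832×(0.0766+0.233)) = 0.03723/0.02576 = 1.45.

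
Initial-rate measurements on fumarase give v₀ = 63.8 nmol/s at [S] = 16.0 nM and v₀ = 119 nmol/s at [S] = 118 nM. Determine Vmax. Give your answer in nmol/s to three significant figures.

In reciprocal form, 1/v = (Km/Vmax)·(1/[S]) + 1/Vmax. The two points give (1/[S], 1/v) = (0.06250, 0.01567) and (0.008475, 0.008403).
Slope = (0.01567 − 0.008403)/(0.06250 − 0.008475) = 0.1346; intercept = 0.01567 − 0.1346×0.06250 = 0.007263.
Vmax = 1/intercept = 138 nmol/s; Km = slope × Vmax = 0.1346 × 138 = 18.5 nM.

138 nmol/s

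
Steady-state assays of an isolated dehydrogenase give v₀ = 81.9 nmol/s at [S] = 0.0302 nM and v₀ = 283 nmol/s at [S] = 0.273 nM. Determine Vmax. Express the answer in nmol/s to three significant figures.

407 nmol/s

In reciprocal form, 1/v = (Km/Vmax)·(1/[S]) + 1/Vmax. The two points give (1/[S], 1/v) = (33.11, 0.01221) and (3.663, 0.003534).
Slope = (0.01221 − 0.003534)/(33.11 − 3.663) = 0.0002946; intercept = 0.01221 − 0.0002946×33.11 = 0.002454.
Vmax = 1/intercept = 407 nmol/s; Km = slope × Vmax = 0.0002946 × 407 = 0.120 nM.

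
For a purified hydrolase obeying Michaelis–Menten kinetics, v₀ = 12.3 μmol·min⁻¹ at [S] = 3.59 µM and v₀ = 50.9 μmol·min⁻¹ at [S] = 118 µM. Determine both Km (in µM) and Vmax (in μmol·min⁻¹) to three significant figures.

In reciprocal form, 1/v = (Km/Vmax)·(1/[S]) + 1/Vmax. The two points give (1/[S], 1/v) = (0.2786, 0.08130) and (0.008475, 0.01965).
Slope = (0.08130 − 0.01965)/(0.2786 − 0.008475) = 0.2283; intercept = 0.08130 − 0.2283×0.2786 = 0.01771.
Vmax = 1/intercept = 56.5 μmol·min⁻¹; Km = slope × Vmax = 0.2283 × 56.5 = 12.9 µM.

Km = 12.9 µM; Vmax = 56.5 μmol·min⁻¹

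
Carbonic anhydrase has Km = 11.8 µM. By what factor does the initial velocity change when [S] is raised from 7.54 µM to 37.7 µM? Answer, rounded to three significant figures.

Since Vmax cancels, v₂/v₁ = [S]₂(Km+[S]₁) / [S]₁(Km+[S]₂).
= 37.7×(11.8+7.54) / (7.54×(11.8+37.7)) = 729.1/373.2 = 1.95.

1.95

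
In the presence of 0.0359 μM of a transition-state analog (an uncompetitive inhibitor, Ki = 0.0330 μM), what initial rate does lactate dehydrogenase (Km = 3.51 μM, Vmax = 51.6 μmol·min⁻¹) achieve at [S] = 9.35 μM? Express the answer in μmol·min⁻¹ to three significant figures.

α = 1 + [I]/Ki = 1 + 0.0359/0.0330 = 2.088.
For an uncompetitive inhibitor, both parameters are divided by α, giving Vmax/α and Km/α: Km,app = 1.68 μM, Vmax,app = 24.7 μmol·min⁻¹.
v = Vmax,app·[S]/(Km,app + [S]) = 24.7 × 9.35/(1.68 + 9.35) = 20.9 μmol·min⁻¹.

20.9 μmol·min⁻¹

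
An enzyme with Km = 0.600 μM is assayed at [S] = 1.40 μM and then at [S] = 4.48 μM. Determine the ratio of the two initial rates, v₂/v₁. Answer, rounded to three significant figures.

1.26

The fractional saturations are [S]/(Km+[S]) = 1.40/2.000 = 0.7000 and 4.48/5.080 = 0.8819.
v₂/v₁ is just their ratio: 0.8819/0.7000 = 1.26.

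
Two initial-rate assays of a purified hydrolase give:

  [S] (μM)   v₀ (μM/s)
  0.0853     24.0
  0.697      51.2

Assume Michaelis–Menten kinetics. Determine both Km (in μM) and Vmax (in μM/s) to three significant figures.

Km = 0.131 μM; Vmax = 60.8 μM/s

From v = Vmax[S]/(Km+[S]), each point gives Vmax = v(Km+[S])/[S].
Equating: 24.0(Km+0.0853)/0.0853 = 51.2(Km+0.697)/0.697.
281.4·Km + 24.0 = 73.46·Km + 51.2, so (281.4 − 73.46)·Km = 51.2 − 24.0.
Km = 27.20/207.9 = 0.131 μM; then Vmax = 24.0(0.131+0.0853)/0.0853 = 60.8 μM/s.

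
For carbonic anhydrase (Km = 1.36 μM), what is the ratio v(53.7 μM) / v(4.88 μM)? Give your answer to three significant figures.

1.25

The fractional saturations are [S]/(Km+[S]) = 4.88/6.240 = 0.7821 and 53.7/55.06 = 0.9753.
v₂/v₁ is just their ratio: 0.9753/0.7821 = 1.25.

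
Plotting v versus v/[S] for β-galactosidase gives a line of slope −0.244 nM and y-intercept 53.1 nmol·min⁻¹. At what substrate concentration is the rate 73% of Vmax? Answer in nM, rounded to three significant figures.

0.660 nM

The Eadie–Hofstee slope gives Km = 0.244 nM (slope = −Km).
v/Vmax = [S]/(Km+[S]) = 0.73 ⇒ [S] = Km·0.73/(1−0.73) = 0.244 × 2.704 = 0.660 nM.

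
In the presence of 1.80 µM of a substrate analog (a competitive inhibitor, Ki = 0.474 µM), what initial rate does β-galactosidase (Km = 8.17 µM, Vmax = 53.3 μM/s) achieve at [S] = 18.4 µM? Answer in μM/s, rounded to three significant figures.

17.0 μM/s

With α = 1 + [I]/Ki = 1 + 1.80/0.474 = 4.797, the competitive rate law is v = Vmax[S] / (αKm + [S]).
v = 53.3×18.4 / (4.797×8.17 + 18.4) = 980.7/57.60 = 17.0 μM/s.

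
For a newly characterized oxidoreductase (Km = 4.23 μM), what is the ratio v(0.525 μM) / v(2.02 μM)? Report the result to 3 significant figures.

Since Vmax cancels, v₂/v₁ = [S]₂(Km+[S]₁) / [S]₁(Km+[S]₂).
= 0.525×(4.23+2.02) / (2.02×(4.23+0.525)) = 3.281/9.605 = 0.342.

0.342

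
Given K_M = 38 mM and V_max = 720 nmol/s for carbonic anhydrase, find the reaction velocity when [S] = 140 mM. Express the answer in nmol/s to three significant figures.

[S]/(Km+[S]) = 140/178.0 = 0.7865, the fractional saturation.
v = 0.7865 × Vmax = 0.7865 × 720 = 566 nmol/s.

566 nmol/s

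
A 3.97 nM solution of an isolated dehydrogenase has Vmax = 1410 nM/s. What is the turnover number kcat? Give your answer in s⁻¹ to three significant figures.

355 s⁻¹

kcat = Vmax/[E]total = 1410 nM/s / 3.97 nM = 355 s⁻¹.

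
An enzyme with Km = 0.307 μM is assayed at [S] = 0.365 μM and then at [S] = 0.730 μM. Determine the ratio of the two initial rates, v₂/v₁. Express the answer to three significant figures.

1.30

Since Vmax cancels, v₂/v₁ = [S]₂(Km+[S]₁) / [S]₁(Km+[S]₂).
= 0.730×(0.307+0.365) / (0.365×(0.307+0.730)) = 0.4906/0.3785 = 1.30.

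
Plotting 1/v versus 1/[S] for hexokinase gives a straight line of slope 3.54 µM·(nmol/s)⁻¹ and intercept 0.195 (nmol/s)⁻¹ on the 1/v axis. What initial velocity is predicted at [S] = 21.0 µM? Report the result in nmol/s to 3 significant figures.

The y-intercept is 1/Vmax, so Vmax = 1/0.195 = 5.13 nmol/s.
The slope is Km/Vmax, so Km = 3.54 × 5.13 = 18.2 µM.
Then v = 5.13 × 21.0/(18.2 + 21.0) = 2.75 nmol/s.

2.75 nmol/s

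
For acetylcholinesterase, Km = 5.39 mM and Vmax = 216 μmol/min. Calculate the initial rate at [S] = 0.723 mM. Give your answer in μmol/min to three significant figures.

25.5 μmol/min

v = Vmax·[S]/(Km + [S]) = 216 × 0.723 / (5.39 + 0.723)
  = 156.2 / 6.113 = 25.5 μmol/min.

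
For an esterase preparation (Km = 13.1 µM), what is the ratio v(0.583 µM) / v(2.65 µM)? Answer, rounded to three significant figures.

Since Vmax cancels, v₂/v₁ = [S]₂(Km+[S]₁) / [S]₁(Km+[S]₂).
= 0.583×(13.1+2.65) / (2.65×(13.1+0.583)) = 9.182/36.26 = 0.253.

0.253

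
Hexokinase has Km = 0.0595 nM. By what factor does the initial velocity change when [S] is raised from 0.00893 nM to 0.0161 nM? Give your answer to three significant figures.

Since Vmax cancels, v₂/v₁ = [S]₂(Km+[S]₁) / [S]₁(Km+[S]₂).
= 0.0161×(0.0595+0.00893) / (0.00893×(0.0595+0.0161)) = 0.001102/0.0006751 = 1.63.

1.63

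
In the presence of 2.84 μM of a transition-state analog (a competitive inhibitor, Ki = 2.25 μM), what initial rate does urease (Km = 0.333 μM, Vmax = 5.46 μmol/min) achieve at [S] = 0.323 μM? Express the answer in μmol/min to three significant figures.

1.64 μmol/min

α = 1 + [I]/Ki = 1 + 2.84/2.25 = 2.262.
For a competitive inhibitor, Vmax is unchanged and the apparent Km becomes α·Km: Km,app = 0.753 μM, Vmax,app = 5.46 μmol/min.
v = Vmax,app·[S]/(Km,app + [S]) = 5.46 × 0.323/(0.753 + 0.323) = 1.64 μmol/min.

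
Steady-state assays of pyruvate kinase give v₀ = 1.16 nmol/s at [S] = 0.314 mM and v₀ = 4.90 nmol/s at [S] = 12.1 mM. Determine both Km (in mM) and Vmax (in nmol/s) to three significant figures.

Km = 1.14 mM; Vmax = 5.36 nmol/s

In reciprocal form, 1/v = (Km/Vmax)·(1/[S]) + 1/Vmax. The two points give (1/[S], 1/v) = (3.185, 0.8621) and (0.08264, 0.2041).
Slope = (0.8621 − 0.2041)/(3.185 − 0.08264) = 0.2121; intercept = 0.8621 − 0.2121×3.185 = 0.1866.
Vmax = 1/intercept = 5.36 nmol/s; Km = slope × Vmax = 0.2121 × 5.36 = 1.14 mM.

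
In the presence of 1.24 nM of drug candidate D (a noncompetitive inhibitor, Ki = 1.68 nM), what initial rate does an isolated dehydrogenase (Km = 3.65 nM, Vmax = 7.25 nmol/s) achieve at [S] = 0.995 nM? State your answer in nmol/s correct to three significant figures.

With α = 1 + [I]/Ki = 1 + 1.24/1.68 = 1.738, the noncompetitive rate law is v = (Vmax/α)·[S] / (Km + [S]).
v = (7.25/1.738)×0.995 / (3.65 + 0.995) = 4.150/4.645 = 0.894 nmol/s.

0.894 nmol/s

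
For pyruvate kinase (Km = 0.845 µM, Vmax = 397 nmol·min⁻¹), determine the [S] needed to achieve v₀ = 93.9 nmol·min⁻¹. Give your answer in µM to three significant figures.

0.262 µM

The required fractional saturation is v/Vmax = 93.9/397 = 0.2365.
Then [S]/(Km+[S]) = 0.2365 ⇒ [S] = 0.845 × 0.2365/(1 − 0.2365) = 0.262 µM.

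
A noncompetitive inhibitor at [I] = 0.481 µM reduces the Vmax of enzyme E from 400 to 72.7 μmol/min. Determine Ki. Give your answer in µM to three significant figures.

Noncompetitive: Vmax,app = Vmax/α with α = 1 + [I]/Ki.
α = Vmax/Vmax,app = 400/72.7 = 5.502.
Ki = [I]/(α − 1) = 0.481/4.502 = 0.107 µM.

0.107 µM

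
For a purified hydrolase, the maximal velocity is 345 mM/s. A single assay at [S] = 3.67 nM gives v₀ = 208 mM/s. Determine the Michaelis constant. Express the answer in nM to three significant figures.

2.42 nM

From v = Vmax[S]/(Km+[S]), Km = [S](Vmax − v)/v.
Km = 3.67 × (345 − 208) / 208 = 502.8/208 = 2.42 nM.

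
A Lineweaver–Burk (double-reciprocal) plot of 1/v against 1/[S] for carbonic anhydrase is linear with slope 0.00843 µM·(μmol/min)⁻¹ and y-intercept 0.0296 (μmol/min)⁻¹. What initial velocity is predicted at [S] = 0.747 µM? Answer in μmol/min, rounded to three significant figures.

The y-intercept is 1/Vmax, so Vmax = 1/0.0296 = 33.8 μmol/min.
The slope is Km/Vmax, so Km = 0.00843 × 33.8 = 0.285 µM.
Then v = 33.8 × 0.747/(0.285 + 0.747) = 24.5 μmol/min.

24.5 μmol/min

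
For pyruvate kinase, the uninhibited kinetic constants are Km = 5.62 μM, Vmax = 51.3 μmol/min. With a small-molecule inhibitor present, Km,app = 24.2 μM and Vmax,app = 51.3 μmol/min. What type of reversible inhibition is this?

Km increases (5.62 → 24.2 μM) while Vmax is unchanged — the hallmark of competitive inhibition.

competitive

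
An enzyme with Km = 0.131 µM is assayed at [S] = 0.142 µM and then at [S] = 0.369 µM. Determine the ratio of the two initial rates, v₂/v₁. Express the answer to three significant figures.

1.42

Since Vmax cancels, v₂/v₁ = [S]₂(Km+[S]₁) / [S]₁(Km+[S]₂).
= 0.369×(0.131+0.142) / (0.142×(0.131+0.369)) = 0.1007/0.07100 = 1.42.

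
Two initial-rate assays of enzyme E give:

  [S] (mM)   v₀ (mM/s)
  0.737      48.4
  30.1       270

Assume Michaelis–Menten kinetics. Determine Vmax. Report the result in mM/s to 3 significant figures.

From v = Vmax[S]/(Km+[S]), each point gives Vmax = v(Km+[S])/[S].
Equating: 48.4(Km+0.737)/0.737 = 270(Km+30.1)/30.1.
65.67·Km + 48.4 = 8.970·Km + 270, so (65.67 − 8.970)·Km = 270 − 48.4.
Km = 221.6/56.70 = 3.91 mM; then Vmax = 48.4(3.91+0.737)/0.737 = 305 mM/s.

305 mM/s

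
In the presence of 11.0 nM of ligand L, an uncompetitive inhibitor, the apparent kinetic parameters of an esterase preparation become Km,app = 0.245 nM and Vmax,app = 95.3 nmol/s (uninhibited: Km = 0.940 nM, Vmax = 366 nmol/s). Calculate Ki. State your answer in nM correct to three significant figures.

3.87 nM

Uncompetitive: Vmax,app = Vmax/α (and Km,app = Km/α) with α = 1 + [I]/Ki.
α = Vmax/Vmax,app = 366/95.3 = 3.841.
Since α = 1 + [I]/Ki, [I]/Ki = 3.841 − 1 = 2.841 and Ki = 11.0/2.841 = 3.87 nM.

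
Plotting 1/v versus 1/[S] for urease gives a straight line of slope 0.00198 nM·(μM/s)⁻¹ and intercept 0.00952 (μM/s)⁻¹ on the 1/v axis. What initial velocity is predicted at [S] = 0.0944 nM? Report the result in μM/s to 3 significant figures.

The y-intercept is 1/Vmax, so Vmax = 1/0.00952 = 105 μM/s.
The slope is Km/Vmax, so Km = 0.00198 × 105 = 0.208 nM.
Then v = 105 × 0.0944/(0.208 + 0.0944) = 32.8 μM/s.

32.8 μM/s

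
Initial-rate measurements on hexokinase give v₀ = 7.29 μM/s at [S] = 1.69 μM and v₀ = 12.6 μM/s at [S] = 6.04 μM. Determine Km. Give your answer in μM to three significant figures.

In reciprocal form, 1/v = (Km/Vmax)·(1/[S]) + 1/Vmax. The two points give (1/[S], 1/v) = (0.5917, 0.1372) and (0.1656, 0.07937).
Slope = (0.1372 − 0.07937)/(0.5917 − 0.1656) = 0.1357; intercept = 0.1372 − 0.1357×0.5917 = 0.05691.
Vmax = 1/intercept = 17.6 μM/s; Km = slope × Vmax = 0.1357 × 17.6 = 2.38 μM.

2.38 μM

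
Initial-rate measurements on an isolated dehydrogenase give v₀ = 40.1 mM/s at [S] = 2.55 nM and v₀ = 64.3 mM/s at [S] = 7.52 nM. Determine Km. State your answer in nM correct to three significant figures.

In reciprocal form, 1/v = (Km/Vmax)·(1/[S]) + 1/Vmax. The two points give (1/[S], 1/v) = (0.3922, 0.02494) and (0.1330, 0.01555).
Slope = (0.02494 − 0.01555)/(0.3922 − 0.1330) = 0.03621; intercept = 0.02494 − 0.03621×0.3922 = 0.01074.
Vmax = 1/intercept = 93.1 mM/s; Km = slope × Vmax = 0.03621 × 93.1 = 3.37 nM.

3.37 nM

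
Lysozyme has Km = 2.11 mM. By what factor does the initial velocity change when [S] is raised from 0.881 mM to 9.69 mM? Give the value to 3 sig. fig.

2.79

Since Vmax cancels, v₂/v₁ = [S]₂(Km+[S]₁) / [S]₁(Km+[S]₂).
= 9.69×(2.11+0.881) / (0.881×(2.11+9.69)) = 28.98/10.40 = 2.79.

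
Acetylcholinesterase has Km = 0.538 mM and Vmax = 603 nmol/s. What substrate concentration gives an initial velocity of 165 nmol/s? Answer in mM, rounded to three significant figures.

The required fractional saturation is v/Vmax = 165/603 = 0.2736.
Then [S]/(Km+[S]) = 0.2736 ⇒ [S] = 0.538 × 0.2736/(1 − 0.2736) = 0.203 mM.

0.203 mM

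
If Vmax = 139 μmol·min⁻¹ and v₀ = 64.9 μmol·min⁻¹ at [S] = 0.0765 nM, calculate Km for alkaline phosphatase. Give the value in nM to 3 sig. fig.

0.0873 nM

v/Vmax = 64.9/139 = 0.4669 = [S]/(Km+[S]).
So Km + [S] = [S]/0.4669 = 0.1638 nM, giving Km = 0.1638 − 0.0765 = 0.0873 nM.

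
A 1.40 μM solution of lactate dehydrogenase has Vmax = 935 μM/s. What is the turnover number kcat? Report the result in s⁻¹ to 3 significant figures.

kcat = Vmax/[E]total = 935 μM/s / 1.40 μM = 668 s⁻¹.

668 s⁻¹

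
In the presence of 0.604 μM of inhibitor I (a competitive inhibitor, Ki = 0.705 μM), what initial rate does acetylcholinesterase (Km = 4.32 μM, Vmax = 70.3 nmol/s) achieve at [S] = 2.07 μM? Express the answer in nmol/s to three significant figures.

14.4 nmol/s

α = 1 + [I]/Ki = 1 + 0.604/0.705 = 1.857.
For a competitive inhibitor, Vmax is unchanged and the apparent Km becomes α·Km: Km,app = 8.02 μM, Vmax,app = 70.3 nmol/s.
v = Vmax,app·[S]/(Km,app + [S]) = 70.3 × 2.07/(8.02 + 2.07) = 14.4 nmol/s.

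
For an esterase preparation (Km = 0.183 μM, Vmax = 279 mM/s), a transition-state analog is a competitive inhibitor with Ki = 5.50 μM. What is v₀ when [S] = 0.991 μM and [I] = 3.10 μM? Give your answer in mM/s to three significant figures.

216 mM/s

α = 1 + [I]/Ki = 1 + 3.10/5.50 = 1.564.
For a competitive inhibitor, Vmax is unchanged and the apparent Km becomes α·Km: Km,app = 0.286 μM, Vmax,app = 279 mM/s.
v = Vmax,app·[S]/(Km,app + [S]) = 279 × 0.991/(0.286 + 0.991) = 216 mM/s.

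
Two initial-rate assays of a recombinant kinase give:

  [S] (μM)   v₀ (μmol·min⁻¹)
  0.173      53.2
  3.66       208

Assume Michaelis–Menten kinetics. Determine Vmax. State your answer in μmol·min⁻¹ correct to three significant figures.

243 μmol·min⁻¹

From v = Vmax[S]/(Km+[S]), each point gives Vmax = v(Km+[S])/[S].
Equating: 53.2(Km+0.173)/0.173 = 208(Km+3.66)/3.66.
307.5·Km + 53.2 = 56.83·Km + 208, so (307.5 − 56.83)·Km = 208 − 53.2.
Km = 154.8/250.7 = 0.618 μM; then Vmax = 53.2(0.618+0.173)/0.173 = 243 μmol·min⁻¹.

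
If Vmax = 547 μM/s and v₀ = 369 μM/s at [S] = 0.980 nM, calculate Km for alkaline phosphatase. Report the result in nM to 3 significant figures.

v/Vmax = 369/547 = 0.6746 = [S]/(Km+[S]).
So Km + [S] = [S]/0.6746 = 1.453 nM, giving Km = 1.453 − 0.980 = 0.473 nM.

0.473 nM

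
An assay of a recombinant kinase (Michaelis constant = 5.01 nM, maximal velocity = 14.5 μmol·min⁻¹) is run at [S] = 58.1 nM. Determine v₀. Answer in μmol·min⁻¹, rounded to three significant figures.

v = Vmax·[S]/(Km + [S]) = 14.5 × 58.1 / (5.01 + 58.1)
  = 842.4 / 63.11 = 13.3 μmol·min⁻¹.

13.3 μmol·min⁻¹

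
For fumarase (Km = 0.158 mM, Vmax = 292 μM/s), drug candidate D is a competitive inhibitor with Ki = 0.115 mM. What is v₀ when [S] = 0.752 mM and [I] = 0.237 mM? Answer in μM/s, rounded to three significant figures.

178 μM/s

α = 1 + [I]/Ki = 1 + 0.237/0.115 = 3.061.
For a competitive inhibitor, Vmax is unchanged and the apparent Km becomes α·Km: Km,app = 0.484 mM, Vmax,app = 292 μM/s.
v = Vmax,app·[S]/(Km,app + [S]) = 292 × 0.752/(0.484 + 0.752) = 178 μM/s.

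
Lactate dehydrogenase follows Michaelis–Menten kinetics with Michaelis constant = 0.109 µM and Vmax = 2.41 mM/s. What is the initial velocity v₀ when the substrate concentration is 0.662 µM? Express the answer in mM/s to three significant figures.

[S]/(Km+[S]) = 0.662/0.7710 = 0.8586, the fractional saturation.
v = 0.8586 × Vmax = 0.8586 × 2.41 = 2.07 mM/s.

2.07 mM/s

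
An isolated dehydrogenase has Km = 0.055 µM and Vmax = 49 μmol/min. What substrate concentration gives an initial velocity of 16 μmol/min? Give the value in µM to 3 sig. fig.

Rearranging v = Vmax[S]/(Km+[S]) gives [S] = Km·v/(Vmax − v).
[S] = 0.055 × 16 / (49 − 16) = 0.8800/33.00 = 0.0267 µM.

0.0267 µM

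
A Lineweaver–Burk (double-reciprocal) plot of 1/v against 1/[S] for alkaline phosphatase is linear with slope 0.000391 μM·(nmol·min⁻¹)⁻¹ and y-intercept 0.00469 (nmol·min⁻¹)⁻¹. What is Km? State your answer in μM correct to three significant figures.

y-intercept = 1/Vmax ⇒ Vmax = 213 nmol·min⁻¹; slope = Km/Vmax ⇒ Km = slope × Vmax.
Km = 0.000391 × 213 = 0.0834 μM.

0.0834 μM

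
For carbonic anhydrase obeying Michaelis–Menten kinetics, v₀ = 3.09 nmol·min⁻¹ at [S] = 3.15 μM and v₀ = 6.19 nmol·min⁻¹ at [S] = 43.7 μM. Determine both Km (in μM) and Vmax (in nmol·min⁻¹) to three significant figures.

In reciprocal form, 1/v = (Km/Vmax)·(1/[S]) + 1/Vmax. The two points give (1/[S], 1/v) = (0.3175, 0.3236) and (0.02288, 0.1616).
Slope = (0.3236 − 0.1616)/(0.3175 − 0.02288) = 0.5502; intercept = 0.3236 − 0.5502×0.3175 = 0.1490.
Vmax = 1/intercept = 6.71 nmol·min⁻¹; Km = slope × Vmax = 0.5502 × 6.71 = 3.69 μM.

Km = 3.69 μM; Vmax = 6.71 nmol·min⁻¹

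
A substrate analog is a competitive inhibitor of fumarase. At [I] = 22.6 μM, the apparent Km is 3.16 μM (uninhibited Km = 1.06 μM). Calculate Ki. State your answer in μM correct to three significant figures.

Competitive: Km,app = α·Km with α = 1 + [I]/Ki.
α = Km,app/Km = 3.16/1.06 = 2.981.
Ki = [I]/(α − 1) = 22.6/1.981 = 11.4 μM.

11.4 μM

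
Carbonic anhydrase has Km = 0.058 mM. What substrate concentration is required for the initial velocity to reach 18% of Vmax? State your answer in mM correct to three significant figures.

v/Vmax = [S]/(Km+[S]) = 0.18, so [S] = Km·0.18/(1 − 0.18) = 0.058 × 0.2195.
[S] = 0.0127 mM.

0.0127 mM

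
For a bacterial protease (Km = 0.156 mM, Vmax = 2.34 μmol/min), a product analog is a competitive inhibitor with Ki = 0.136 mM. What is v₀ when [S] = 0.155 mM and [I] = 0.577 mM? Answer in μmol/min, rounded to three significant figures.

0.373 μmol/min

With α = 1 + [I]/Ki = 1 + 0.577/0.136 = 5.243, the competitive rate law is v = Vmax[S] / (αKm + [S]).
v = 2.34×0.155 / (5.243×0.156 + 0.155) = 0.3627/0.9729 = 0.373 μmol/min.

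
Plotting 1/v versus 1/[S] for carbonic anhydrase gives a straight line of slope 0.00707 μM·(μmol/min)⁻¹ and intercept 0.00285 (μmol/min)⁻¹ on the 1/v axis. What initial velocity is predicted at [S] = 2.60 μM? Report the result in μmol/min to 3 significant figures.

180 μmol/min

The y-intercept is 1/Vmax, so Vmax = 1/0.00285 = 351 μmol/min.
The slope is Km/Vmax, so Km = 0.00707 × 351 = 2.48 μM.
Then v = 351 × 2.60/(2.48 + 2.60) = 180 μmol/min.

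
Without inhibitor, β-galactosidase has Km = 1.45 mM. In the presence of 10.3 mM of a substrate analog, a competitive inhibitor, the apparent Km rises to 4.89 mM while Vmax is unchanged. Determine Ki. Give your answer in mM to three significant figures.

4.34 mM

Competitive: Km,app = α·Km with α = 1 + [I]/Ki.
α = Km,app/Km = 4.89/1.45 = 3.372.
Since α = 1 + [I]/Ki, [I]/Ki = 3.372 − 1 = 2.372 and Ki = 10.3/2.372 = 4.34 mM.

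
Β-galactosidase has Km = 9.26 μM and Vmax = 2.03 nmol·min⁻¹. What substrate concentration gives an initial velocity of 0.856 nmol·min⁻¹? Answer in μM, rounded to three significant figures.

6.75 μM

Rearranging v = Vmax[S]/(Km+[S]) gives [S] = Km·v/(Vmax − v).
[S] = 9.26 × 0.856 / (2.03 − 0.856) = 7.927/1.174 = 6.75 μM.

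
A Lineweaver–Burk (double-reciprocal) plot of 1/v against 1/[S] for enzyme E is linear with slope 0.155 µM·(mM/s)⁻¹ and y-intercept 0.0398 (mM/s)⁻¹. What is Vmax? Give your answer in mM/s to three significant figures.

The y-intercept of a Lineweaver–Burk plot equals 1/Vmax, so Vmax = 1/0.0398 = 25.1 mM/s.

25.1 mM/s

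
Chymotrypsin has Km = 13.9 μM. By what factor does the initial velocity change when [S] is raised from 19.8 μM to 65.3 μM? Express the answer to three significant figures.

1.40

Since Vmax cancels, v₂/v₁ = [S]₂(Km+[S]₁) / [S]₁(Km+[S]₂).
= 65.3×(13.9+19.8) / (19.8×(13.9+65.3)) = 2201/1568 = 1.40.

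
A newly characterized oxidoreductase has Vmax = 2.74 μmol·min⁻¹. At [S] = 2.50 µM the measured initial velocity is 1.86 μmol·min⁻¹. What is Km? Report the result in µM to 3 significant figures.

v/Vmax = 1.86/2.74 = 0.6788 = [S]/(Km+[S]).
So Km + [S] = [S]/0.6788 = 3.683 µM, giving Km = 3.683 − 2.50 = 1.18 µM.

1.18 µM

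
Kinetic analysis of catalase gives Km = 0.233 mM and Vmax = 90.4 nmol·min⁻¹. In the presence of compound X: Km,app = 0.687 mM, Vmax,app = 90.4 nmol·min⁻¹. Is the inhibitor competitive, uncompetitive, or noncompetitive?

competitive

Km increases (0.233 → 0.687 mM) while Vmax is unchanged — the hallmark of competitive inhibition.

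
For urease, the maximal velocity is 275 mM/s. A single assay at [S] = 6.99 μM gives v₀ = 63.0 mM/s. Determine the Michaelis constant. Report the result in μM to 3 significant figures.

v/Vmax = 63.0/275 = 0.2291 = [S]/(Km+[S]).
So Km + [S] = [S]/0.2291 = 30.51 μM, giving Km = 30.51 − 6.99 = 23.5 μM.

23.5 μM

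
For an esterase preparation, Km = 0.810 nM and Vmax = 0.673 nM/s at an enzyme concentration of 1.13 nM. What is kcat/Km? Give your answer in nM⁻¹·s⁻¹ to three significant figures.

0.735 nM⁻¹·s⁻¹

kcat = Vmax/[E]total = 0.673/1.13 = 0.596 s⁻¹.
kcat/Km = 0.596/0.810 = 0.735 nM⁻¹·s⁻¹.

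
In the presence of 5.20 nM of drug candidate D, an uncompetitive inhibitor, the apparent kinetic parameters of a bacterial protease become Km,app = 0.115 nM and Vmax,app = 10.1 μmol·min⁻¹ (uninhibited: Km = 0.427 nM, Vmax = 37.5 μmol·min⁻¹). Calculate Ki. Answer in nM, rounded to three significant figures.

1.92 nM

Uncompetitive: Vmax,app = Vmax/α (and Km,app = Km/α) with α = 1 + [I]/Ki.
α = Vmax/Vmax,app = 37.5/10.1 = 3.713.
Since α = 1 + [I]/Ki, [I]/Ki = 3.713 − 1 = 2.713 and Ki = 5.20/2.713 = 1.92 nM.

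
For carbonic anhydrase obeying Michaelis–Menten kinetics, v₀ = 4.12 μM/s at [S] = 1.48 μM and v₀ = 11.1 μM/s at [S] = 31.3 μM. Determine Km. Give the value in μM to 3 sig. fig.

2.87 μM

In reciprocal form, 1/v = (Km/Vmax)·(1/[S]) + 1/Vmax. The two points give (1/[S], 1/v) = (0.6757, 0.2427) and (0.03195, 0.09009).
Slope = (0.2427 − 0.09009)/(0.6757 − 0.03195) = 0.2371; intercept = 0.2427 − 0.2371×0.6757 = 0.08251.
Vmax = 1/intercept = 12.1 μM/s; Km = slope × Vmax = 0.2371 × 12.1 = 2.87 μM.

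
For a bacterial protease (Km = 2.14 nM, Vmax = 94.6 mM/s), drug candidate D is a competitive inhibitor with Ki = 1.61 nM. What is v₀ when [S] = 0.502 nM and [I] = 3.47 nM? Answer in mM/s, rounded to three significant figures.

α = 1 + [I]/Ki = 1 + 3.47/1.61 = 3.155.
For a competitive inhibitor, Vmax is unchanged and the apparent Km becomes α·Km: Km,app = 6.75 nM, Vmax,app = 94.6 mM/s.
v = Vmax,app·[S]/(Km,app + [S]) = 94.6 × 0.502/(6.75 + 0.502) = 6.55 mM/s.

6.55 mM/s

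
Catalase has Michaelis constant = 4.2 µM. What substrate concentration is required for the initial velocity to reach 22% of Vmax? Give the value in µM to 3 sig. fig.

1.18 µM

v/Vmax = [S]/(Km+[S]) = 0.22, so [S] = Km·0.22/(1 − 0.22) = 4.2 × 0.2821.
[S] = 1.18 µM.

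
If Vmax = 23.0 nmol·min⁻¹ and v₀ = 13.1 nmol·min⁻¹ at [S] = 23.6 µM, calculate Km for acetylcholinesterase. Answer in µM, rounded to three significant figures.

17.8 µM

From v = Vmax[S]/(Km+[S]), Km = [S](Vmax − v)/v.
Km = 23.6 × (23.0 − 13.1) / 13.1 = 233.6/13.1 = 17.8 µM.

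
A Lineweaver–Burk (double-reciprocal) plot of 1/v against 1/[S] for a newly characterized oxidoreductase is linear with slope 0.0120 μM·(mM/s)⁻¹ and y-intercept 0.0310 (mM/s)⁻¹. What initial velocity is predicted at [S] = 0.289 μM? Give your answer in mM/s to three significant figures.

13.8 mM/s

The y-intercept is 1/Vmax, so Vmax = 1/0.0310 = 32.3 mM/s.
The slope is Km/Vmax, so Km = 0.0120 × 32.3 = 0.387 μM.
Then v = 32.3 × 0.289/(0.387 + 0.289) = 13.8 mM/s.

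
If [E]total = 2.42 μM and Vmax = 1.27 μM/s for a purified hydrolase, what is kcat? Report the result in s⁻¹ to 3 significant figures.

0.525 s⁻¹

kcat = Vmax/[E]total = 1.27 μM/s / 2.42 μM = 0.525 s⁻¹.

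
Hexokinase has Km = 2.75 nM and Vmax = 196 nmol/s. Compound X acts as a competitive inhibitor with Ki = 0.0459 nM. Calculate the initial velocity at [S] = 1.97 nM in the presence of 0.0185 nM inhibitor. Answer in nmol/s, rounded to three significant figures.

66.2 nmol/s

With α = 1 + [I]/Ki = 1 + 0.0185/0.0459 = 1.403, the competitive rate law is v = Vmax[S] / (αKm + [S]).
v = 196×1.97 / (1.403×2.75 + 1.97) = 386.1/5.828 = 66.2 nmol/s.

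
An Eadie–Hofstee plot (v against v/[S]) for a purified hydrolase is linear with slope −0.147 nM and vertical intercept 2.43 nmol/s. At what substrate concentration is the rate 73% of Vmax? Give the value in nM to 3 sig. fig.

0.397 nM

The Eadie–Hofstee slope gives Km = 0.147 nM (slope = −Km).
v/Vmax = [S]/(Km+[S]) = 0.73 ⇒ [S] = Km·0.73/(1−0.73) = 0.147 × 2.704 = 0.397 nM.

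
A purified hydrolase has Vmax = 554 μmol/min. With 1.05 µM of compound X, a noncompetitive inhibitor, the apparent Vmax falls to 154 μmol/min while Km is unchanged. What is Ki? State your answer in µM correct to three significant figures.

0.404 µM

Noncompetitive: Vmax,app = Vmax/α with α = 1 + [I]/Ki.
α = Vmax/Vmax,app = 554/154 = 3.597.
Ki = [I]/(α − 1) = 1.05/2.597 = 0.404 µM.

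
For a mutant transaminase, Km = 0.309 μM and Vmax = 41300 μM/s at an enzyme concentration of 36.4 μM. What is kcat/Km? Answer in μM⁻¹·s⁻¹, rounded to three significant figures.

3670 μM⁻¹·s⁻¹

kcat = Vmax/[E]total = 41300/36.4 = 1130 s⁻¹.
kcat/Km = 1130/0.309 = 3670 μM⁻¹·s⁻¹.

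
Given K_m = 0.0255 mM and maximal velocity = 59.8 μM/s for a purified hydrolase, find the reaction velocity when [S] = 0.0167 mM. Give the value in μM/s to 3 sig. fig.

[S]/(Km+[S]) = 0.0167/0.04220 = 0.3957, the fractional saturation.
v = 0.3957 × Vmax = 0.3957 × 59.8 = 23.7 μM/s.

23.7 μM/s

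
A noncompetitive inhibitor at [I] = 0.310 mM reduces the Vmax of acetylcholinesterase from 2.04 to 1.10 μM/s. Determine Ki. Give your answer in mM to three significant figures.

Noncompetitive: Vmax,app = Vmax/α with α = 1 + [I]/Ki.
α = Vmax/Vmax,app = 2.04/1.10 = 1.855.
Ki = [I]/(α − 1) = 0.310/0.8545 = 0.363 mM.

0.363 mM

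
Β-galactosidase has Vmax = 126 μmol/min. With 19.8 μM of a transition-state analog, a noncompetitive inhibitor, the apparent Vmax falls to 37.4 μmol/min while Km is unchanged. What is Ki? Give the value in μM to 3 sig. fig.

8.36 μM

Noncompetitive: Vmax,app = Vmax/α with α = 1 + [I]/Ki.
α = Vmax/Vmax,app = 126/37.4 = 3.369.
Ki = [I]/(α − 1) = 19.8/2.369 = 8.36 μM.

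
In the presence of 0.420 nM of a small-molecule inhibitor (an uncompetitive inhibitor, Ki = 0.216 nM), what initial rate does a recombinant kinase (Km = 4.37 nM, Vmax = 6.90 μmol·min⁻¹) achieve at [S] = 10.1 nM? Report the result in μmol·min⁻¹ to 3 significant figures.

α = 1 + [I]/Ki = 1 + 0.420/0.216 = 2.944.
For an uncompetitive inhibitor, both parameters are divided by α, giving Vmax/α and Km/α: Km,app = 1.48 nM, Vmax,app = 2.34 μmol·min⁻¹.
v = Vmax,app·[S]/(Km,app + [S]) = 2.34 × 10.1/(1.48 + 10.1) = 2.04 μmol·min⁻¹.

2.04 μmol·min⁻¹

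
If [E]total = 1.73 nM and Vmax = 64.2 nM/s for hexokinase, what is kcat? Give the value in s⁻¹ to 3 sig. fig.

37.1 s⁻¹

kcat = Vmax/[E]total = 64.2 nM/s / 1.73 nM = 37.1 s⁻¹.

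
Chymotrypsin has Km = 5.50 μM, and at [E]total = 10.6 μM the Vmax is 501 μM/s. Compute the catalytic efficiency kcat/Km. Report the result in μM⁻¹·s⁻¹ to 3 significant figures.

8.59 μM⁻¹·s⁻¹

kcat = Vmax/[E]total = 501/10.6 = 47.3 s⁻¹.
kcat/Km = 47.3/5.50 = 8.59 μM⁻¹·s⁻¹.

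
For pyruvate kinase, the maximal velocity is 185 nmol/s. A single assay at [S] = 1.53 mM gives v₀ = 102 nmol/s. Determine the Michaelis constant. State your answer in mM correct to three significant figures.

From v = Vmax[S]/(Km+[S]), Km = [S](Vmax − v)/v.
Km = 1.53 × (185 − 102) / 102 = 127.0/102 = 1.25 mM.

1.25 mM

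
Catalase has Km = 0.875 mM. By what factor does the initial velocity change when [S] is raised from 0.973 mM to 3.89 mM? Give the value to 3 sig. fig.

1.55

The fractional saturations are [S]/(Km+[S]) = 0.973/1.848 = 0.5265 and 3.89/4.765 = 0.8164.
v₂/v₁ is just their ratio: 0.8164/0.5265 = 1.55.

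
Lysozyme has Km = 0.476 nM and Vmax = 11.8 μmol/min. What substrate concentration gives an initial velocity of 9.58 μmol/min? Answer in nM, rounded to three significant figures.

The required fractional saturation is v/Vmax = 9.58/11.8 = 0.8119.
Then [S]/(Km+[S]) = 0.8119 ⇒ [S] = 0.476 × 0.8119/(1 − 0.8119) = 2.05 nM.

2.05 nM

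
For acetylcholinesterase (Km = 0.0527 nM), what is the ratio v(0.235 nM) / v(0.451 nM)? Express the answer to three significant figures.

0.912

The fractional saturations are [S]/(Km+[S]) = 0.451/0.5037 = 0.8954 and 0.235/0.2877 = 0.8168.
v₂/v₁ is just their ratio: 0.8168/0.8954 = 0.912.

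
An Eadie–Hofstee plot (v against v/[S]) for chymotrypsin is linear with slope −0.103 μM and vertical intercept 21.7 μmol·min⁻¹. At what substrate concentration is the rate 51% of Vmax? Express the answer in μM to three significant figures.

The Eadie–Hofstee slope gives Km = 0.103 μM (slope = −Km).
v/Vmax = [S]/(Km+[S]) = 0.51 ⇒ [S] = Km·0.51/(1−0.51) = 0.103 × 1.041 = 0.107 μM.

0.107 μM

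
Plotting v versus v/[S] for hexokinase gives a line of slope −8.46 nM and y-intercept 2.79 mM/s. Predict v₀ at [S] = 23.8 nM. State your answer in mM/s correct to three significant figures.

2.06 mM/s

In the Eadie–Hofstee form v = Vmax − Km·(v/[S]), the slope is −Km and the intercept is Vmax, so Km = 8.46 nM and Vmax = 2.79 mM/s.
v = 2.79 × 23.8/(8.46 + 23.8) = 2.06 mM/s.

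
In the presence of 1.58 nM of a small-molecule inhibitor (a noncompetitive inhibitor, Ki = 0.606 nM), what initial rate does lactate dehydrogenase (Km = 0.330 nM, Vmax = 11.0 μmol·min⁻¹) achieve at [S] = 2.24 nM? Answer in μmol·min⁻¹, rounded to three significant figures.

α = 1 + [I]/Ki = 1 + 1.58/0.606 = 3.607.
For a noncompetitive inhibitor, Vmax is reduced to Vmax/α while Km is unchanged: Km,app = 0.330 nM, Vmax,app = 3.05 μmol·min⁻¹.
v = Vmax,app·[S]/(Km,app + [S]) = 3.05 × 2.24/(0.330 + 2.24) = 2.66 μmol·min⁻¹.

2.66 μmol·min⁻¹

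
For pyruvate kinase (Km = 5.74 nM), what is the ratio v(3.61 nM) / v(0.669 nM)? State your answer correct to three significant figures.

3.70

The fractional saturations are [S]/(Km+[S]) = 0.669/6.409 = 0.1044 and 3.61/9.350 = 0.3861.
v₂/v₁ is just their ratio: 0.3861/0.1044 = 3.70.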